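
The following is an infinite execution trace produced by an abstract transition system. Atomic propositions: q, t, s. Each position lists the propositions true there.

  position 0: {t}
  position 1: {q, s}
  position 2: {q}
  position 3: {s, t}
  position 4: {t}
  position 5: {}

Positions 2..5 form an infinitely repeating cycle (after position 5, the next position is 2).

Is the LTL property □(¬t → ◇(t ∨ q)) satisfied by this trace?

Holds

¬t → ◇(t ∨ q) holds at every position 0..5, and those are all positions ever visited, so □(¬t → ◇(t ∨ q)) holds.
Positions where ¬t holds: 1, 2, 5.
Check ◇(t ∨ q) at each: 1→ok, 2→ok, 5→ok.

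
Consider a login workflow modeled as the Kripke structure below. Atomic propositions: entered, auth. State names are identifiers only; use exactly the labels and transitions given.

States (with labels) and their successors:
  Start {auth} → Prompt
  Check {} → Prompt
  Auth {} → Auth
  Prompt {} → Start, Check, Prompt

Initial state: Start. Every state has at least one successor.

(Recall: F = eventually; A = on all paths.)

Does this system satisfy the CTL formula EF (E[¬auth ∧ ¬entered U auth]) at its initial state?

Satisfied

States satisfying E[¬auth ∧ ¬entered U auth]: {Start, Check, Prompt}.
States satisfying EF (E[¬auth ∧ ¬entered U auth]): {Start, Check, Prompt}.
Some path from Start reaches a state where E[¬auth ∧ ¬entered U auth] holds.
Start ∈ Sat(EF (E[¬auth ∧ ¬entered U auth])).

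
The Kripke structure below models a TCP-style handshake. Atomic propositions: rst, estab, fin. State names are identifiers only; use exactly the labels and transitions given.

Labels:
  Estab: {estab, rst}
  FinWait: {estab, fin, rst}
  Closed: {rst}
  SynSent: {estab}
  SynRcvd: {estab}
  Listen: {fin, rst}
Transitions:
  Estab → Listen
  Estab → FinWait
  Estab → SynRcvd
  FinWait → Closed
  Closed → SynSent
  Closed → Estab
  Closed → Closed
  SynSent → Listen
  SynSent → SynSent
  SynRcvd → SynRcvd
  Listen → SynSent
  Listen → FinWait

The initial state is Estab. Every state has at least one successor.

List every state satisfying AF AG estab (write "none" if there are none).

{SynRcvd}

States satisfying AG estab: {SynRcvd}.
States satisfying AF AG estab: {SynRcvd}.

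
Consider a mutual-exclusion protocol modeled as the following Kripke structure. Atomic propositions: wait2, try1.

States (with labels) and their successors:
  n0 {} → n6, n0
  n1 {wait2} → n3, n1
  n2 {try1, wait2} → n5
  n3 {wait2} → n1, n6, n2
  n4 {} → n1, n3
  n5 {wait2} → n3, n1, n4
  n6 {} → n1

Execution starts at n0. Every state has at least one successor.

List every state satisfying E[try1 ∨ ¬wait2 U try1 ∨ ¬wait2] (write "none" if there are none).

States satisfying try1 ∨ ¬wait2: {n0, n2, n4, n6}.
States satisfying E[try1 ∨ ¬wait2 U try1 ∨ ¬wait2]: {n0, n2, n4, n6}.

{n0, n2, n4, n6}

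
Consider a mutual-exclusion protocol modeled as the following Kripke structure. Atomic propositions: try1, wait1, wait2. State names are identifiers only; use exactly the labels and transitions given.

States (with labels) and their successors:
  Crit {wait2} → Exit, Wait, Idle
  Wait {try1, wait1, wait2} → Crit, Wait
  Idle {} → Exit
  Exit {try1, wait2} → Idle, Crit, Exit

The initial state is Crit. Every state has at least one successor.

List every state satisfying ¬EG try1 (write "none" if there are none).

States satisfying try1: {Wait, Exit}.
States satisfying EG try1: {Wait, Exit}.
States satisfying ¬EG try1: {Crit, Idle}.

{Crit, Idle}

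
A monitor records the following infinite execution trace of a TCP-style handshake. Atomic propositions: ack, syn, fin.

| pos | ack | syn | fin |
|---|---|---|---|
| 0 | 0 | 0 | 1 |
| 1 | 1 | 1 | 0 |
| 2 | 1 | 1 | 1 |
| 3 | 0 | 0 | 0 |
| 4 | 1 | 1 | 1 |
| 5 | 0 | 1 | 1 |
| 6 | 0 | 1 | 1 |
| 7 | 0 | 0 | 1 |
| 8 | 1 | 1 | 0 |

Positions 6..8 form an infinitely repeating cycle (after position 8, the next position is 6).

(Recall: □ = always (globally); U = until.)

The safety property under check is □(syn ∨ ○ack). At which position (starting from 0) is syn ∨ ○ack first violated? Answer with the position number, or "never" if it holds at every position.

syn ∨ ○ack holds at every position 0..8, and those are all the positions the trace ever visits, so the invariant □(syn ∨ ○ack) is never violated.

never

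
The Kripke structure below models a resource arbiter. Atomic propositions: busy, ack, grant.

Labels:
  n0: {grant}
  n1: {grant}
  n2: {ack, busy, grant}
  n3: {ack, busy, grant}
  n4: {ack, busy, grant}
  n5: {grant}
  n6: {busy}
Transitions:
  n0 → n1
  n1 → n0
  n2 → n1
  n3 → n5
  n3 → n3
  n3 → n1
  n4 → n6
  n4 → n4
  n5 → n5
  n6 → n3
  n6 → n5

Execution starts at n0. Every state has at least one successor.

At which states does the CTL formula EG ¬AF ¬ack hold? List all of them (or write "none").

States satisfying ¬AF ¬ack: {n3, n4}.
States satisfying EG ¬AF ¬ack: {n3, n4}.

{n3, n4}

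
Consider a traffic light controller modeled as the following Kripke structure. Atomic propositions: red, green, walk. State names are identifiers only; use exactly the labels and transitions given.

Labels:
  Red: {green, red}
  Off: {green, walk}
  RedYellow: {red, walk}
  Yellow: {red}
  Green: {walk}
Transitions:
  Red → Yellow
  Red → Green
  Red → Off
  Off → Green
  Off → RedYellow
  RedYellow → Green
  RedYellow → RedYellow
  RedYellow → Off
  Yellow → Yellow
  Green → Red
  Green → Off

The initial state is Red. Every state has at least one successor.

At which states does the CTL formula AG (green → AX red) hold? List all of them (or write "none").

{Yellow}

States satisfying green → AX red: {RedYellow, Yellow, Green}.
States satisfying AG (green → AX red): {Yellow}.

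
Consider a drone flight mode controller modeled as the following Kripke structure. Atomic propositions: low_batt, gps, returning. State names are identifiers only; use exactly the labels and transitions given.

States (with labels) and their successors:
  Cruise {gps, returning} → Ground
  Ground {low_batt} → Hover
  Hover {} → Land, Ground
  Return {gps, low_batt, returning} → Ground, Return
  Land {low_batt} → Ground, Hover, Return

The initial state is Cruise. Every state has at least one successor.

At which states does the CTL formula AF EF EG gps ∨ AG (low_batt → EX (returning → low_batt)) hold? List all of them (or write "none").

{Cruise, Ground, Hover, Return, Land}

States satisfying EF EG gps: {Cruise, Ground, Hover, Return, Land}.
States satisfying AF EF EG gps: {Cruise, Ground, Hover, Return, Land}.
States satisfying low_batt → EX (returning → low_batt): {Cruise, Ground, Hover, Return, Land}.
States satisfying AG (low_batt → EX (returning → low_batt)): {Cruise, Ground, Hover, Return, Land}.
States satisfying AF EF EG gps ∨ AG (low_batt → EX (returning → low_batt)): {Cruise, Ground, Hover, Return, Land}.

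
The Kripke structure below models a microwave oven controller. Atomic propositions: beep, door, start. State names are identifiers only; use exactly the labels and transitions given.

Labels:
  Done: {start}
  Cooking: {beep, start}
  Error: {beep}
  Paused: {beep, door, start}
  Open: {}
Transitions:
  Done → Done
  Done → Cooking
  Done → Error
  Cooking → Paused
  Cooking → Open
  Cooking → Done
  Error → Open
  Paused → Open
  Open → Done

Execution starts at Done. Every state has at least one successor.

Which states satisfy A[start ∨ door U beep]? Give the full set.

States satisfying start ∨ door: {Done, Cooking, Paused}.
States satisfying beep: {Cooking, Error, Paused}.
States satisfying A[start ∨ door U beep]: {Cooking, Error, Paused}.

{Cooking, Error, Paused}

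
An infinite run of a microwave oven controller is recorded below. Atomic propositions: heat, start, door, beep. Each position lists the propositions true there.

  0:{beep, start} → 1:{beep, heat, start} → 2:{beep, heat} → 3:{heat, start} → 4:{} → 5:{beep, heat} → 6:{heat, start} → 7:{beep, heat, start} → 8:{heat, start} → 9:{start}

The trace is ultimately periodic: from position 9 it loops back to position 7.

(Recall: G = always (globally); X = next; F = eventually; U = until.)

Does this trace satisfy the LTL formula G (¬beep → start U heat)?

Does not hold

¬beep → start U heat must hold at every position from 0 onward. It fails at position 4, so G (¬beep → start U heat) is false.
Positions where ¬beep holds: 3, 4, 6, 8, 9.
Check start U heat at each: 3→ok, 4→fails, 6→ok, 8→ok, 9→ok.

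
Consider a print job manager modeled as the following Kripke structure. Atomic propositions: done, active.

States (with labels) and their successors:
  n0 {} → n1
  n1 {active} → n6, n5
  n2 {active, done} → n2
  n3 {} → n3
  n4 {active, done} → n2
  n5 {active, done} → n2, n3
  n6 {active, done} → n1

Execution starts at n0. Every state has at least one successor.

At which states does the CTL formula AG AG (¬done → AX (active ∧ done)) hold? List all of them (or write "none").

{n2, n4}

States satisfying AG (¬done → AX (active ∧ done)): {n2, n4}.
States satisfying AG AG (¬done → AX (active ∧ done)): {n2, n4}.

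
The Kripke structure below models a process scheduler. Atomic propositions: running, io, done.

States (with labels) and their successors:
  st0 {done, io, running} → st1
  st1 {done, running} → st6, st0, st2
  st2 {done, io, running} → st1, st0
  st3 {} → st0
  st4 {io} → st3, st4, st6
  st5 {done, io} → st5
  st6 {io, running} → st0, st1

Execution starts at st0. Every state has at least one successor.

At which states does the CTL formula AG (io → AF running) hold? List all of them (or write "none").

States satisfying io → AF running: {st0, st1, st2, st3, st6}.
States satisfying AG (io → AF running): {st0, st1, st2, st3, st6}.

{st0, st1, st2, st3, st6}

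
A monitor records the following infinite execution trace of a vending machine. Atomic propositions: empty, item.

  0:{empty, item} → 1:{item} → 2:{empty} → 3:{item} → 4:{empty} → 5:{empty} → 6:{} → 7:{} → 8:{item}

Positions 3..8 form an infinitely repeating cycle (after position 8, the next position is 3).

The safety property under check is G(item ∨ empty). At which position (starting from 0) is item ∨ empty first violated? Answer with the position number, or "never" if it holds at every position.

6

Check item ∨ empty at each position in order: 0 ✓, 1 ✓, 2 ✓, 3 ✓, 4 ✓, 5 ✓.
At position 6 the labels are {}, so item ∨ empty is false there. This is the first violation.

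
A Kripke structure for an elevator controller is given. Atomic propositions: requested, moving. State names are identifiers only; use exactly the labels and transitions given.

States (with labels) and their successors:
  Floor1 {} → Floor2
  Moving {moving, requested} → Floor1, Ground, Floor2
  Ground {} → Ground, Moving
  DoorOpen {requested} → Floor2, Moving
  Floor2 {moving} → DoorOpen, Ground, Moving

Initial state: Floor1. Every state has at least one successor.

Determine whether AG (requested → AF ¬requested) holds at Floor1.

States satisfying requested → AF ¬requested: {Floor1, Moving, Ground, DoorOpen, Floor2}.
States satisfying AG (requested → AF ¬requested): {Floor1, Moving, Ground, DoorOpen, Floor2}.
Every state reachable from Floor1 satisfies requested → AF ¬requested.
Floor1 ∈ Sat(AG (requested → AF ¬requested)).

Satisfied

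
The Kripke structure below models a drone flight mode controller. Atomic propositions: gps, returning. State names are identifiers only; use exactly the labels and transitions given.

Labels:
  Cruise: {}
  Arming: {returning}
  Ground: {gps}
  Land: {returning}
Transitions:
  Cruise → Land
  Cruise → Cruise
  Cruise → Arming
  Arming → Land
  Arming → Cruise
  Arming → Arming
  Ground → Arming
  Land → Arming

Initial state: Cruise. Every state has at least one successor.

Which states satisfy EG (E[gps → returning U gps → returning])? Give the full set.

{Cruise, Arming, Land}

States satisfying E[gps → returning U gps → returning]: {Cruise, Arming, Land}.
States satisfying EG (E[gps → returning U gps → returning]): {Cruise, Arming, Land}.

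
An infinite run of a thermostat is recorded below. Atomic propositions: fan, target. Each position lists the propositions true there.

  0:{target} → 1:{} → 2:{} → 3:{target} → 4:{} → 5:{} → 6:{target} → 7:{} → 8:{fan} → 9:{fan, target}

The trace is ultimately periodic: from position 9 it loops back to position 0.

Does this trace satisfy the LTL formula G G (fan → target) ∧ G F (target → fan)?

G (fan → target) must hold at every position from 0 onward. It fails at position 0, so G G (fan → target) is false.
F (target → fan) holds at every position 0..9, and those are all positions ever visited, so G F (target → fan) holds.
At position 0: G G (fan → target) is false; G F (target → fan) is true; so G G (fan → target) ∧ G F (target → fan) is false.

No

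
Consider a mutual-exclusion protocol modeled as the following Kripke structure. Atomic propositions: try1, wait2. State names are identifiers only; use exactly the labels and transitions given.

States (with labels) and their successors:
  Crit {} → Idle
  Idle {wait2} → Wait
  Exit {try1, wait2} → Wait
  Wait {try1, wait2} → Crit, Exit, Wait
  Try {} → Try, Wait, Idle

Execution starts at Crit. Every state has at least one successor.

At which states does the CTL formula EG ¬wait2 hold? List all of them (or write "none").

{Try}

States satisfying ¬wait2: {Crit, Try}.
States satisfying EG ¬wait2: {Try}.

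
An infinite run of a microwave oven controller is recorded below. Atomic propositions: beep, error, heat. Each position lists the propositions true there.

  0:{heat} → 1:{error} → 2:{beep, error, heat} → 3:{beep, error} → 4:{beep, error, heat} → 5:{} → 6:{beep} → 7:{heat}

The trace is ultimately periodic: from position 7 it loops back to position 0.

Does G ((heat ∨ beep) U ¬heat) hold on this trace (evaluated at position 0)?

Yes

(heat ∨ beep) U ¬heat holds at every position 0..7, and those are all positions ever visited, so G ((heat ∨ beep) U ¬heat) holds.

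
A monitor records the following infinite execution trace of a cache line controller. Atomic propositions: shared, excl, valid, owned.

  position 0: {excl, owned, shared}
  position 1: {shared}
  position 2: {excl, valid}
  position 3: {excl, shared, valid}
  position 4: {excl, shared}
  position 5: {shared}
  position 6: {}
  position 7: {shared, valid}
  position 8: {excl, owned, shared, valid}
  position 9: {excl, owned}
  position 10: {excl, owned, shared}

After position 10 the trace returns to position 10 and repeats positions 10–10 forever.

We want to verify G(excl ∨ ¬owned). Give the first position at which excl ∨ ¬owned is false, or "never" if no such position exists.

excl ∨ ¬owned holds at every position 0..10, and those are all the positions the trace ever visits, so the invariant G(excl ∨ ¬owned) is never violated.

never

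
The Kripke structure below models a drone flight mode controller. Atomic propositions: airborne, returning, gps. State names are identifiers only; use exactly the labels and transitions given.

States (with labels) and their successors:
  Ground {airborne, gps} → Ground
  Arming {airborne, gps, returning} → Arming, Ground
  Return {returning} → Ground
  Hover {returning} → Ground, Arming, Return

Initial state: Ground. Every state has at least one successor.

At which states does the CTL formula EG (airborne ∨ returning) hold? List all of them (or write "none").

States satisfying airborne ∨ returning: {Ground, Arming, Return, Hover}.
States satisfying EG (airborne ∨ returning): {Ground, Arming, Return, Hover}.

{Ground, Arming, Return, Hover}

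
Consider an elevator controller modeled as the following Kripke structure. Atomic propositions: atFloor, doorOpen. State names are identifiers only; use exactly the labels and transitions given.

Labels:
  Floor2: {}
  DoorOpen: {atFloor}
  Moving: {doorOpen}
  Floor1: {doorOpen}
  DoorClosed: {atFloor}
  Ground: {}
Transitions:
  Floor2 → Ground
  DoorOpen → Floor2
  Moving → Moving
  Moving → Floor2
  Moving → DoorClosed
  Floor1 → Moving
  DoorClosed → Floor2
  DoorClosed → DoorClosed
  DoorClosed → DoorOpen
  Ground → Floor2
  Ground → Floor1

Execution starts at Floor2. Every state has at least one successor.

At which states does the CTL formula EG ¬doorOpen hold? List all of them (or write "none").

{Floor2, DoorOpen, DoorClosed, Ground}

States satisfying ¬doorOpen: {Floor2, DoorOpen, DoorClosed, Ground}.
States satisfying EG ¬doorOpen: {Floor2, DoorOpen, DoorClosed, Ground}.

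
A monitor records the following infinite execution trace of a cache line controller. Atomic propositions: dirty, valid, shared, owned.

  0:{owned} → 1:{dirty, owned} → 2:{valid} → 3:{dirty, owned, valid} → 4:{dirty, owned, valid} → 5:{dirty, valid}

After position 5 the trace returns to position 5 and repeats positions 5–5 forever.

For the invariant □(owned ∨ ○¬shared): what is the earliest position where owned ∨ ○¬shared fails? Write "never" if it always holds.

owned ∨ ○¬shared holds at every position 0..5, and those are all the positions the trace ever visits, so the invariant □(owned ∨ ○¬shared) is never violated.

never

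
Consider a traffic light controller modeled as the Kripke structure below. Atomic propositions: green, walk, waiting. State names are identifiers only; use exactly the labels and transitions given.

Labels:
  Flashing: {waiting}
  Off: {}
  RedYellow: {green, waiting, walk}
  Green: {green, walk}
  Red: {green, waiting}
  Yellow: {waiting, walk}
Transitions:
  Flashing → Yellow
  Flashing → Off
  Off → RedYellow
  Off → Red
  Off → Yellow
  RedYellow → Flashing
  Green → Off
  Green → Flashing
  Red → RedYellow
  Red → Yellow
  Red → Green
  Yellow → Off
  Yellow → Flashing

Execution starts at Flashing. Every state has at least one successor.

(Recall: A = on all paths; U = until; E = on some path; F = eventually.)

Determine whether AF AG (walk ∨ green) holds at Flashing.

States satisfying AG (walk ∨ green): ∅.
States satisfying AF AG (walk ∨ green): ∅.
There is a path from Flashing along which AG (walk ∨ green) never holds.
Flashing ∉ Sat(AF AG (walk ∨ green)).

Does not hold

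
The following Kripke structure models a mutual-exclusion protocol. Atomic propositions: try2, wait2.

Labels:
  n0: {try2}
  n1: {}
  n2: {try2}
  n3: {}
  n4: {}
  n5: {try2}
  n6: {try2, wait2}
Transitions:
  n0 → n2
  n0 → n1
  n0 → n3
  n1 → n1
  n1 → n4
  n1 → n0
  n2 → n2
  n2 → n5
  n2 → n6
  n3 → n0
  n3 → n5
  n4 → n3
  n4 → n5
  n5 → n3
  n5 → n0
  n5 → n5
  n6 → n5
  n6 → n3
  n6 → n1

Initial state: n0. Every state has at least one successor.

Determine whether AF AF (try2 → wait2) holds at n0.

No

States satisfying AF (try2 → wait2): {n1, n3, n4, n6}.
States satisfying AF AF (try2 → wait2): {n1, n3, n4, n6}.
There is a path from n0 along which AF (try2 → wait2) never holds.
n0 ∉ Sat(AF AF (try2 → wait2)).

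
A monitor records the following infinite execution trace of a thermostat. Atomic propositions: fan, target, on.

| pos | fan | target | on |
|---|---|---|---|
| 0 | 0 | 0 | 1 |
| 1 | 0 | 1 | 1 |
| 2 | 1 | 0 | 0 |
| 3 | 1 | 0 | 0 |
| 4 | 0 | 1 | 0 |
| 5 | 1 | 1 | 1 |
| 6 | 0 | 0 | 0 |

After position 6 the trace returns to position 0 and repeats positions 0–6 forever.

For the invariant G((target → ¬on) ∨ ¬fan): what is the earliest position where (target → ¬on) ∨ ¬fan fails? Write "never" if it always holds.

5

Check (target → ¬on) ∨ ¬fan at each position in order: 0 ✓, 1 ✓, 2 ✓, 3 ✓, 4 ✓.
At position 5 the labels are {fan, on, target}, so (target → ¬on) ∨ ¬fan is false there. This is the first violation.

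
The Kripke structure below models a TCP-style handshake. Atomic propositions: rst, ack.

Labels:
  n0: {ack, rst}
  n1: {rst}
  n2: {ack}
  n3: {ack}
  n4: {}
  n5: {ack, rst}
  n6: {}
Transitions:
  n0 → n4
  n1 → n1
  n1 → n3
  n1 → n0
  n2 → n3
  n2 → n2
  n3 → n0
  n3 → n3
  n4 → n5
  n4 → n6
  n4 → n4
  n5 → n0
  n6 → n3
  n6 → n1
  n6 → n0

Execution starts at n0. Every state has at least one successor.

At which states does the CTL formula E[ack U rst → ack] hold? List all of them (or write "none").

{n0, n2, n3, n4, n5, n6}

States satisfying ack: {n0, n2, n3, n5}.
States satisfying rst → ack: {n0, n2, n3, n4, n5, n6}.
States satisfying E[ack U rst → ack]: {n0, n2, n3, n4, n5, n6}.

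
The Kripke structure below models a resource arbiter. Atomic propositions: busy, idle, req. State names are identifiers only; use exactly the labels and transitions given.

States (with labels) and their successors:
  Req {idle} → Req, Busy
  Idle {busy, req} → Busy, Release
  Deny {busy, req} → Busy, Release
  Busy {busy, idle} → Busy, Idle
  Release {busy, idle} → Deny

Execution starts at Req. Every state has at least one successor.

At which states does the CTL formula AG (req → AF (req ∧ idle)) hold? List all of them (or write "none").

none

States satisfying req → AF (req ∧ idle): {Req, Busy, Release}.
States satisfying AG (req → AF (req ∧ idle)): ∅.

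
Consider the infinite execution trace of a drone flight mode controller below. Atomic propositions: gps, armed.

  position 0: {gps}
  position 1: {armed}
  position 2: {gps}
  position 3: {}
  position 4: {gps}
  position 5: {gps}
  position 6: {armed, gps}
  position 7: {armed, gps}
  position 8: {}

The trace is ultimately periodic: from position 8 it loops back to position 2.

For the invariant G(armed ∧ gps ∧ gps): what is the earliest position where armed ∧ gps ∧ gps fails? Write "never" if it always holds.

At position 0 the labels are {gps}, so armed ∧ gps ∧ gps is false there. This is the first violation.

0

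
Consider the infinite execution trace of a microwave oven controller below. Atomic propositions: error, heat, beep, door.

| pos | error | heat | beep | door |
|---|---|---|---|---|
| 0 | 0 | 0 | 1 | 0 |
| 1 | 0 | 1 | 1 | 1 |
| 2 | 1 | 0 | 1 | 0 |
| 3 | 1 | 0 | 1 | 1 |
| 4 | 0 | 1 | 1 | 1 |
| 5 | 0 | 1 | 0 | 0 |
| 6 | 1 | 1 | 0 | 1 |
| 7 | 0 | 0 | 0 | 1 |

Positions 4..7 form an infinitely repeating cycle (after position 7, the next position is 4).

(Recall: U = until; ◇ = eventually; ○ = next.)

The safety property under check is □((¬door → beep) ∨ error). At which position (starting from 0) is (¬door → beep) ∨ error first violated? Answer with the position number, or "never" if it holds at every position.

Check (¬door → beep) ∨ error at each position in order: 0 ✓, 1 ✓, 2 ✓, 3 ✓, 4 ✓.
At position 5 the labels are {heat}, so (¬door → beep) ∨ error is false there. This is the first violation.

5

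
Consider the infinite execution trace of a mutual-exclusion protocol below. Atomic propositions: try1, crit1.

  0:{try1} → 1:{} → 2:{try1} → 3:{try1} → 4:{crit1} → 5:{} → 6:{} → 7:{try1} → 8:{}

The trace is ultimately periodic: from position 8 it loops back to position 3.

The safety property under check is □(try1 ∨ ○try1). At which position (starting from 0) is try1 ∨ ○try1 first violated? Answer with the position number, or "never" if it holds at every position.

Check try1 ∨ ○try1 at each position in order: 0 ✓, 1 ✓, 2 ✓, 3 ✓.
At position 4 the labels are {crit1} and the next position 5 has {}, so try1 ∨ ○try1 is false there. This is the first violation.

4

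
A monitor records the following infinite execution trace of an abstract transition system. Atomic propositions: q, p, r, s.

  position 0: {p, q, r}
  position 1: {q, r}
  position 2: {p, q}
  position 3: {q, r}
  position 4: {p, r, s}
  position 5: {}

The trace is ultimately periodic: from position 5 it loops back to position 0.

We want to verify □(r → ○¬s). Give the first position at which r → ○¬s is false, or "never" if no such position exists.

3

Check r → ○¬s at each position in order: 0 ✓, 1 ✓, 2 ✓.
At position 3 the labels are {q, r} and the next position 4 has {p, r, s}, so r → ○¬s is false there. This is the first violation.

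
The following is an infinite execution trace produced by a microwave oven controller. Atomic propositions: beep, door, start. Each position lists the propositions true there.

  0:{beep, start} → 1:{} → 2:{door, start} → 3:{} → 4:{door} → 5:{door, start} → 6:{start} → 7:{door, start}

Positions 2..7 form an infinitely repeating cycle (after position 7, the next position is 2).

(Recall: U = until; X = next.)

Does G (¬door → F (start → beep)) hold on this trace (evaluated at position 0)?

Yes

¬door → F (start → beep) holds at every position 0..7, and those are all positions ever visited, so G (¬door → F (start → beep)) holds.
Positions where ¬door holds: 0, 1, 3, 6.
Check F (start → beep) at each: 0→ok, 1→ok, 3→ok, 6→ok.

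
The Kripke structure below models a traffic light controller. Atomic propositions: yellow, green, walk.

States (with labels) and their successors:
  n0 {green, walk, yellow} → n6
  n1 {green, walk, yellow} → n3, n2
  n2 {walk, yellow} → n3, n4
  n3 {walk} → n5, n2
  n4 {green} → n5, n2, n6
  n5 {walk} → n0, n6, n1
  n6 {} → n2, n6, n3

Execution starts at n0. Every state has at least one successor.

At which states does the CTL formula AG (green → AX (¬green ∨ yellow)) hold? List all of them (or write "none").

{n0, n1, n2, n3, n4, n5, n6}

States satisfying green → AX (¬green ∨ yellow): {n0, n1, n2, n3, n4, n5, n6}.
States satisfying AG (green → AX (¬green ∨ yellow)): {n0, n1, n2, n3, n4, n5, n6}.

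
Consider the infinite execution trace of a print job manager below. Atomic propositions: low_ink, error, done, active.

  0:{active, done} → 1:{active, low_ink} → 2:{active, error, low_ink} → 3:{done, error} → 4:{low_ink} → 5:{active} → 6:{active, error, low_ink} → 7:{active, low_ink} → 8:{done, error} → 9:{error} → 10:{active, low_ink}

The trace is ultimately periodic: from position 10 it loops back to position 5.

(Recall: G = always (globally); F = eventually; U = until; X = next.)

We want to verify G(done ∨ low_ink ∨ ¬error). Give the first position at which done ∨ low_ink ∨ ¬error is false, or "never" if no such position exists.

9

Check done ∨ low_ink ∨ ¬error at each position in order: 0 ✓, 1 ✓, 2 ✓, 3 ✓, 4 ✓, 5 ✓, 6 ✓, 7 ✓, 8 ✓.
At position 9 the labels are {error}, so done ∨ low_ink ∨ ¬error is false there. This is the first violation.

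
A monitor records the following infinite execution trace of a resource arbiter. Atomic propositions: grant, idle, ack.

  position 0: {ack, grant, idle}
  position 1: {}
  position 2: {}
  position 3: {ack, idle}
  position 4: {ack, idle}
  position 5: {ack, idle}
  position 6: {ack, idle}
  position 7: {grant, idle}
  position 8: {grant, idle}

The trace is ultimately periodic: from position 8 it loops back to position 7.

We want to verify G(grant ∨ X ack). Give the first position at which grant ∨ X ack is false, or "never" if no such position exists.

Check grant ∨ X ack at each position in order: 0 ✓.
At position 1 the labels are {} and the next position 2 has {}, so grant ∨ X ack is false there. This is the first violation.

1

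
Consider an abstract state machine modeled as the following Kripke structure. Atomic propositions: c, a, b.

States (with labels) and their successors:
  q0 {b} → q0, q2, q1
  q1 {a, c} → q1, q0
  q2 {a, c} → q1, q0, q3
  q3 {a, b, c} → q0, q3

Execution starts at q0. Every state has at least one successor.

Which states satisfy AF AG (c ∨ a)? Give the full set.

States satisfying AG (c ∨ a): ∅.
States satisfying AF AG (c ∨ a): ∅.

none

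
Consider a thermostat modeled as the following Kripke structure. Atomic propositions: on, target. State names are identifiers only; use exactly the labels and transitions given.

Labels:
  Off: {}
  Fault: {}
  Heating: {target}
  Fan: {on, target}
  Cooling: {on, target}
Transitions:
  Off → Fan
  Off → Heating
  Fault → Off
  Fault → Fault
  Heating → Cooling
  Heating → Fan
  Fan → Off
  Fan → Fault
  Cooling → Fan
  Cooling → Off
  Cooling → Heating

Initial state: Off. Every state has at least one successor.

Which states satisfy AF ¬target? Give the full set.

{Off, Fault, Fan}

States satisfying ¬target: {Off, Fault}.
States satisfying AF ¬target: {Off, Fault, Fan}.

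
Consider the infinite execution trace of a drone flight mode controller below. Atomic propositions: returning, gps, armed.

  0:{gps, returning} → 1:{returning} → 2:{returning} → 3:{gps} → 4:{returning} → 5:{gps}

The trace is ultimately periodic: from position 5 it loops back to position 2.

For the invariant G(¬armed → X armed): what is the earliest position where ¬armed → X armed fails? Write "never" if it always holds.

0

At position 0 the labels are {gps, returning} and the next position 1 has {returning}, so ¬armed → X armed is false there. This is the first violation.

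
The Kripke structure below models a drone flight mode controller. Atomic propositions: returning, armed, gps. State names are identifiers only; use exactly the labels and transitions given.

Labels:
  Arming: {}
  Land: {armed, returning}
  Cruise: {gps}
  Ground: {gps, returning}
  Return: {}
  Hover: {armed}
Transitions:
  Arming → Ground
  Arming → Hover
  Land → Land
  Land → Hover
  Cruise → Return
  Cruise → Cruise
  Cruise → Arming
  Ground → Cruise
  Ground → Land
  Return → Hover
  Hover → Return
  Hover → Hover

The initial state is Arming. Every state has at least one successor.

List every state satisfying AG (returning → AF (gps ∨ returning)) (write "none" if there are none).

{Arming, Land, Cruise, Ground, Return, Hover}

States satisfying returning → AF (gps ∨ returning): {Arming, Land, Cruise, Ground, Return, Hover}.
States satisfying AG (returning → AF (gps ∨ returning)): {Arming, Land, Cruise, Ground, Return, Hover}.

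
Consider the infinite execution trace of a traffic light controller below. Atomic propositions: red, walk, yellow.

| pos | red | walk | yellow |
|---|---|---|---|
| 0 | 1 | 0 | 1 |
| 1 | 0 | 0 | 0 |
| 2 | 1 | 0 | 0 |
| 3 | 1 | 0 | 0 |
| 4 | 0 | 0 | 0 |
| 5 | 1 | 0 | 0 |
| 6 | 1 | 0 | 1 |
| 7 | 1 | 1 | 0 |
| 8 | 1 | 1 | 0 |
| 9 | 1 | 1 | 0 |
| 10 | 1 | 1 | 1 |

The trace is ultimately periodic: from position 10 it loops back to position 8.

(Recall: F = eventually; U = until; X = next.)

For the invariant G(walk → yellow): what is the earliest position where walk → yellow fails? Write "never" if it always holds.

7

Check walk → yellow at each position in order: 0 ✓, 1 ✓, 2 ✓, 3 ✓, 4 ✓, 5 ✓, 6 ✓.
At position 7 the labels are {red, walk}, so walk → yellow is false there. This is the first violation.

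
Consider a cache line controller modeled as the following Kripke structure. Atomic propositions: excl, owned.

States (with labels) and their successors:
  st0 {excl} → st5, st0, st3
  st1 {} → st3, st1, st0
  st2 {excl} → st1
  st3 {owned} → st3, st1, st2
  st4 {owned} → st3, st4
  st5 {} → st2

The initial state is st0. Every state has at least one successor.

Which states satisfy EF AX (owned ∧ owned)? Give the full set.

{st4}

States satisfying AX (owned ∧ owned): {st4}.
States satisfying EF AX (owned ∧ owned): {st4}.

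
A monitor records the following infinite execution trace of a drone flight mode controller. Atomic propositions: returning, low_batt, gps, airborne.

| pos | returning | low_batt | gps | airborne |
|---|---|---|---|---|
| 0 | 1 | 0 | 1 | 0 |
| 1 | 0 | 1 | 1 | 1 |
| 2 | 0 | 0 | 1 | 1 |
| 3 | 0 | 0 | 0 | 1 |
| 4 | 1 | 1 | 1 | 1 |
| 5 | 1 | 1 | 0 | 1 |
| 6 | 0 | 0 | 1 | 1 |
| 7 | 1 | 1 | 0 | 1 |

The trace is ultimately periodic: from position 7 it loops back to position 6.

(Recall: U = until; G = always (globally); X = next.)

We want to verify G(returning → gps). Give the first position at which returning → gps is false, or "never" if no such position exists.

5

Check returning → gps at each position in order: 0 ✓, 1 ✓, 2 ✓, 3 ✓, 4 ✓.
At position 5 the labels are {airborne, low_batt, returning}, so returning → gps is false there. This is the first violation.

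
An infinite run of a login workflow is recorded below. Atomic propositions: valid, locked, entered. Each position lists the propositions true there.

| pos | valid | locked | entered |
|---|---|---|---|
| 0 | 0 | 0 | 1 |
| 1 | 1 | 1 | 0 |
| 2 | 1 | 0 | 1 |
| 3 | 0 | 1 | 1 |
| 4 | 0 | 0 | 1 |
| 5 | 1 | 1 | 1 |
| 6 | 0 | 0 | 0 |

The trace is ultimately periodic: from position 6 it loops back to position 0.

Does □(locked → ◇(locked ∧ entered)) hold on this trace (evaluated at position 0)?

locked → ◇(locked ∧ entered) holds at every position 0..6, and those are all positions ever visited, so □(locked → ◇(locked ∧ entered)) holds.
Positions where locked holds: 1, 3, 5.
Check ◇(locked ∧ entered) at each: 1→ok, 3→ok, 5→ok.

Holds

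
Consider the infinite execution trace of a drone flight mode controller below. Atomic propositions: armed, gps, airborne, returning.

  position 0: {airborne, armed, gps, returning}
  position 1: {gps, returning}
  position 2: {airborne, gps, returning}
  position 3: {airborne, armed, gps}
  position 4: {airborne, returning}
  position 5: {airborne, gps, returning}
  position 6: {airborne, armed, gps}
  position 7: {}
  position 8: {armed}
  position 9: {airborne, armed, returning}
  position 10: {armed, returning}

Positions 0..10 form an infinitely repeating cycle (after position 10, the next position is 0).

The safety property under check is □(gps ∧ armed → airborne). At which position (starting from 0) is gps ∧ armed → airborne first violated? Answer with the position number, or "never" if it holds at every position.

never

gps ∧ armed → airborne holds at every position 0..10, and those are all the positions the trace ever visits, so the invariant □(gps ∧ armed → airborne) is never violated.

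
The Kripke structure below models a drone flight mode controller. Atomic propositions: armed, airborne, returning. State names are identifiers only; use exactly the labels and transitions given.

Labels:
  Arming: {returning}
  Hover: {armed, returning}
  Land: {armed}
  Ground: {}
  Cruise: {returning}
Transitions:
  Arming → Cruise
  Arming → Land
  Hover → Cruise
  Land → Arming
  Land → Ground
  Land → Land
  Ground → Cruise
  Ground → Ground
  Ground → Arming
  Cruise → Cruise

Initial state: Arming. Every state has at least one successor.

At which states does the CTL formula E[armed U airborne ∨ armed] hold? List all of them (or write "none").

{Hover, Land}

States satisfying armed: {Hover, Land}.
States satisfying airborne ∨ armed: {Hover, Land}.
States satisfying E[armed U airborne ∨ armed]: {Hover, Land}.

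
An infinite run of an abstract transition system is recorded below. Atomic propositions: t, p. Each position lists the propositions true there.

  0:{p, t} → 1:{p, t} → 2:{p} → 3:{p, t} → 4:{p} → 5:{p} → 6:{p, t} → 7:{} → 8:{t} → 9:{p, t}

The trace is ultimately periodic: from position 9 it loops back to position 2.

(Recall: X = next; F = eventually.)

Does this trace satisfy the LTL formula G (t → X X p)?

No

t → X X p must hold at every position from 0 onward. It fails at position 6, so G (t → X X p) is false.
Positions where t holds: 0, 1, 3, 6, 8, 9.
Check X X p at each: 0→ok, 1→ok, 3→ok, 6→fails, 8→ok, 9→ok.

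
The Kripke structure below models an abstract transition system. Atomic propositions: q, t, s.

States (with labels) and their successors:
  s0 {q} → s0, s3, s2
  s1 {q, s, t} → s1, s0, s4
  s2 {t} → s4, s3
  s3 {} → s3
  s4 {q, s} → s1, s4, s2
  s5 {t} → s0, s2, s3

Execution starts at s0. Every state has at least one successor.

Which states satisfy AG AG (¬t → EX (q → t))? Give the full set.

States satisfying AG (¬t → EX (q → t)): {s0, s1, s2, s3, s4, s5}.
States satisfying AG AG (¬t → EX (q → t)): {s0, s1, s2, s3, s4, s5}.

{s0, s1, s2, s3, s4, s5}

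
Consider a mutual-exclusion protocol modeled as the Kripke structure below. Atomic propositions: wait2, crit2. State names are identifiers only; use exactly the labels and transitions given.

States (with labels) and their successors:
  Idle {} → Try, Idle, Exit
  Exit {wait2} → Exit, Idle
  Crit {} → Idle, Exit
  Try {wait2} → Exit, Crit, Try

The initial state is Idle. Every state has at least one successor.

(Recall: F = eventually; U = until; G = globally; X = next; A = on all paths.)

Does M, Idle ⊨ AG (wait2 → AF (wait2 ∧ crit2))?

States satisfying wait2 → AF (wait2 ∧ crit2): {Idle, Crit}.
States satisfying AG (wait2 → AF (wait2 ∧ crit2)): ∅.
Exit is reachable from Idle and violates wait2 → AF (wait2 ∧ crit2), so AG fails at Idle.
Idle ∉ Sat(AG (wait2 → AF (wait2 ∧ crit2))).

Violated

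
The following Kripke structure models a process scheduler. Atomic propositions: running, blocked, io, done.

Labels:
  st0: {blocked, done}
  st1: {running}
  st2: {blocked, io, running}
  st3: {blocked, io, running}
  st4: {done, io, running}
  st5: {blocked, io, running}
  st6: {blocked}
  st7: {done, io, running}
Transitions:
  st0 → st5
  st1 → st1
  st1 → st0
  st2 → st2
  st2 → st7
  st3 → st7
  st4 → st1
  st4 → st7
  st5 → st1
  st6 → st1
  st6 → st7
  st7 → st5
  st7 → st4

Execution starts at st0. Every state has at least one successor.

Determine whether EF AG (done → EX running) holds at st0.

Holds

States satisfying AG (done → EX running): {st0, st1, st2, st3, st4, st5, st6, st7}.
States satisfying EF AG (done → EX running): {st0, st1, st2, st3, st4, st5, st6, st7}.
Some path from st0 reaches a state where AG (done → EX running) holds.
st0 ∈ Sat(EF AG (done → EX running)).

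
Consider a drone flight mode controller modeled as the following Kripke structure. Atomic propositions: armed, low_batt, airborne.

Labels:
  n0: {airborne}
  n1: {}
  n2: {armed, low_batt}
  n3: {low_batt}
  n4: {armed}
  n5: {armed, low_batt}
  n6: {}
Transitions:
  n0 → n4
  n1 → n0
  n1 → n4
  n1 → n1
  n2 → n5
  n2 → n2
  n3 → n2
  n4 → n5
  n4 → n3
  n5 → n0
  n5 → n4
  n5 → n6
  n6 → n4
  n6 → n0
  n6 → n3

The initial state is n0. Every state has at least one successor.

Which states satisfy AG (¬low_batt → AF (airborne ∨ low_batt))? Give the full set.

{n0, n2, n3, n4, n5, n6}

States satisfying ¬low_batt → AF (airborne ∨ low_batt): {n0, n2, n3, n4, n5, n6}.
States satisfying AG (¬low_batt → AF (airborne ∨ low_batt)): {n0, n2, n3, n4, n5, n6}.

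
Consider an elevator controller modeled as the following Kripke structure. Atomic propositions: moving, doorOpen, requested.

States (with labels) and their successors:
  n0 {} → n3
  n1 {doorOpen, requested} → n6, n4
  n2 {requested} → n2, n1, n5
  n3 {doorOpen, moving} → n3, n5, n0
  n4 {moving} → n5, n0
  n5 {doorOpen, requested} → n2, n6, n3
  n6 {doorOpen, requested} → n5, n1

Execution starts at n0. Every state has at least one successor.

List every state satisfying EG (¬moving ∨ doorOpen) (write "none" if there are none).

{n0, n1, n2, n3, n5, n6}

States satisfying ¬moving ∨ doorOpen: {n0, n1, n2, n3, n5, n6}.
States satisfying EG (¬moving ∨ doorOpen): {n0, n1, n2, n3, n5, n6}.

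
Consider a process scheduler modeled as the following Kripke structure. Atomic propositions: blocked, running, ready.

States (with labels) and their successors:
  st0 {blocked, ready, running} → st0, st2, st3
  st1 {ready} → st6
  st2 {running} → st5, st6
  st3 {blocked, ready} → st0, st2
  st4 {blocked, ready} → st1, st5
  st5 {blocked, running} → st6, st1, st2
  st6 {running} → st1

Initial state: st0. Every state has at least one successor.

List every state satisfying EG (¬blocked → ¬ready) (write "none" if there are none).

{st0, st2, st3, st4, st5}

States satisfying ¬blocked → ¬ready: {st0, st2, st3, st4, st5, st6}.
States satisfying EG (¬blocked → ¬ready): {st0, st2, st3, st4, st5}.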